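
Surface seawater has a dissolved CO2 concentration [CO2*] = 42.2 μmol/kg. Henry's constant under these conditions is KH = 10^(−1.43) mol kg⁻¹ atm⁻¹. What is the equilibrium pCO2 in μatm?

KH = 10^(−1.43) = 3.715×10^-2 mol kg⁻¹ atm⁻¹
pCO2 = [CO2*]/KH = 42.2×10^-6 / 3.715×10^-2 = 1.14×10^-3 atm = 1140 μatm

pCO2 = 1140 μatm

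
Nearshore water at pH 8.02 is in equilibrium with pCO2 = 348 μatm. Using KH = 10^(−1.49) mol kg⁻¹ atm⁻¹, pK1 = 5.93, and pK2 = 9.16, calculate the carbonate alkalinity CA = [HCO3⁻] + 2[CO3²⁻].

CA = 1.59 mmol/kg

[CO2*] = KH · pCO2 = 10^(−1.49) × 348×10^-6 = 1.126×10^-5 mol/kg
α₀ = 1/(1 + K1/[H⁺] + K1K2/[H⁺]²) = 1/(1 + 10^+2.09 + 10^+0.95) = 0.007522
DIC = [CO2*]/α₀ = 1.126×10^-5 / 0.007522 = 1.497 mmol/kg
CA = (α₁ + 2α₂)·DIC = (0.9254 + 2×0.06704) × 1.497 = 1.59 mmol/kg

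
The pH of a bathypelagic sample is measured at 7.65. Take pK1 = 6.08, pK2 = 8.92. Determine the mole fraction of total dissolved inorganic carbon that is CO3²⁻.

α₂ = 1 / (1 + [H⁺]/K2 + [H⁺]²/(K1K2)) = 1 / (1 + 10^+1.27 + 10^-0.30)
   = 1 / (1 + 18.621 + 0.50119) = 1/20.122 = 0.04970

α₂ = 0.0497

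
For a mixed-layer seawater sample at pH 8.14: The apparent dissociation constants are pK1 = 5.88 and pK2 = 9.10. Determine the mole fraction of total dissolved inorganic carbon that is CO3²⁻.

α₂ = 1 / (1 + [H⁺]/K2 + [H⁺]²/(K1K2)) = 1 / (1 + 10^+0.96 + 10^-1.30)
   = 1 / (1 + 9.1201 + 0.050119) = 1/10.170 = 0.09833

α₂ = 0.0983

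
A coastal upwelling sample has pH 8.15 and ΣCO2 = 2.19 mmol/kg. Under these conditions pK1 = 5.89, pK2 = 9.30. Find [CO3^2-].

[CO3²⁻] = 0.144 mmol/kg

α₂ = 1 / (1 + [H⁺]/K2 + [H⁺]²/(K1K2)) = 1 / (1 + 10^+1.15 + 10^-1.11)
   = 1 / (1 + 14.125 + 0.077625) = 1/15.203 = 0.06578
[CO3²⁻] = α₂ × DIC = 0.06578 × 2.19 = 0.144 mmol/kg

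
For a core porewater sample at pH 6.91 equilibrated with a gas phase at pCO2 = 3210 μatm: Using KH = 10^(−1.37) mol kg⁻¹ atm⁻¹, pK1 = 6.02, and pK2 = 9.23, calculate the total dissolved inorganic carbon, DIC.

DIC = 1.20 mmol/kg

[CO2*] = KH · pCO2 = 10^(−1.37) × 3210×10^-6 = 1.369×10^-4 mol/kg
α₀ = 1/(1 + K1/[H⁺] + K1K2/[H⁺]²) = 1/(1 + 10^+0.89 + 10^-1.43) = 0.1136
DIC = [CO2*]/α₀ = 1.369×10^-4 / 0.1136 = 1.20 mmol/kg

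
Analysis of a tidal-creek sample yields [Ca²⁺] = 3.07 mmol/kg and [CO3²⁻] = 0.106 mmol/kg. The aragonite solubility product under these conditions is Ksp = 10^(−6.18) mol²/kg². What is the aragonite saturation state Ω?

Ω = 0.493

Ksp = 10^(−6.18) = 6.607×10^-7
Ω = [Ca²⁺][CO3²⁻]/Ksp = (3.07×10^-3)(0.106×10^-3) / 6.607×10^-7 = 0.493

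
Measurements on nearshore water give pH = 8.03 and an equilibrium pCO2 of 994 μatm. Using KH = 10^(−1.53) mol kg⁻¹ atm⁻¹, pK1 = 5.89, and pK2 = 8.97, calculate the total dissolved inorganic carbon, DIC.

DIC = 4.54 mmol/kg

[CO2*] = KH · pCO2 = 10^(−1.53) × 994×10^-6 = 2.934×10^-5 mol/kg
α₀ = 1/(1 + K1/[H⁺] + K1K2/[H⁺]²) = 1/(1 + 10^+2.14 + 10^+1.20) = 0.006456
DIC = [CO2*]/α₀ = 2.934×10^-5 / 0.006456 = 4.54 mmol/kg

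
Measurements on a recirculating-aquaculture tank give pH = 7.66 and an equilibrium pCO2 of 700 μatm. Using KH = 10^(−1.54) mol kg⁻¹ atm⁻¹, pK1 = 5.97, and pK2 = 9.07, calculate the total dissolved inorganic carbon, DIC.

[CO2*] = KH · pCO2 = 10^(−1.54) × 700×10^-6 = 2.019×10^-5 mol/kg
α₀ = 1/(1 + K1/[H⁺] + K1K2/[H⁺]²) = 1/(1 + 10^+1.69 + 10^+0.28) = 0.01927
DIC = [CO2*]/α₀ = 2.019×10^-5 / 0.01927 = 1.05 mmol/kg

DIC = 1.05 mmol/kg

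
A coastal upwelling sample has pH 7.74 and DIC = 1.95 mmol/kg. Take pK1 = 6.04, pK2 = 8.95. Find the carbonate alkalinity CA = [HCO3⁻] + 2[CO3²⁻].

CA = 2.03 mmol/kg

CA = [HCO3⁻] + 2[CO3²⁻] = (α₁ + 2α₂)·DIC
At pH 7.74: [H⁺]/K1 = 10^-1.70 = 0.019953, K2/[H⁺] = 10^-1.21 = 0.061660
α₁ = 1/(1 + 0.019953 + 0.061660) = 1/1.0816 = 0.9245; α₂ = α₁·K2/[H⁺] = 0.05701
α₁ + 2α₂ = 1.0386
CA = 1.0386 × 1.95 = 2.03 mmol/kg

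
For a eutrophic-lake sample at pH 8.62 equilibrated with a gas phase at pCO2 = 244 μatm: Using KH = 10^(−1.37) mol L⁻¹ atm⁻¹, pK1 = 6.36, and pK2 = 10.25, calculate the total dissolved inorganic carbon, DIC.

DIC = 1.95 mmol/L

[CO2*] = KH · pCO2 = 10^(−1.37) × 244×10^-6 = 1.041×10^-5 mol/L
α₀ = 1/(1 + K1/[H⁺] + K1K2/[H⁺]²) = 1/(1 + 10^+2.26 + 10^+0.63) = 0.005341
DIC = [CO2*]/α₀ = 1.041×10^-5 / 0.005341 = 1.95 mmol/L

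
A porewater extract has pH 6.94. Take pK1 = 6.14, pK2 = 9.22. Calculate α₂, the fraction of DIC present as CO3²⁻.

α₂ = 0.00451

α₂ = 1 / (1 + [H⁺]/K2 + [H⁺]²/(K1K2)) = 1 / (1 + 10^+2.28 + 10^+1.48)
   = 1 / (1 + 190.55 + 30.200) = 1/221.75 = 0.004510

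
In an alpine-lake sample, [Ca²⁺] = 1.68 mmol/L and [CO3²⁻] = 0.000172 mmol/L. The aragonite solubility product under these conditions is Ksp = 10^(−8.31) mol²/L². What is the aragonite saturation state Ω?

Ksp = 10^(−8.31) = 4.898×10^-9
Ω = [Ca²⁺][CO3²⁻]/Ksp = (1.68×10^-3)(0.000172×10^-3) / 4.898×10^-9 = 0.0590

Ω = 0.0590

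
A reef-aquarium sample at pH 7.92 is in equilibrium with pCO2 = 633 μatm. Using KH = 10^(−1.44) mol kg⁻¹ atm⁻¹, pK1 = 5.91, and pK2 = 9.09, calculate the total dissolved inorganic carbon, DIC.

DIC = 2.53 mmol/kg

[CO2*] = KH · pCO2 = 10^(−1.44) × 633×10^-6 = 2.298×10^-5 mol/kg
α₀ = 1/(1 + K1/[H⁺] + K1K2/[H⁺]²) = 1/(1 + 10^+2.01 + 10^+0.84) = 0.009070
DIC = [CO2*]/α₀ = 2.298×10^-5 / 0.009070 = 2.53 mmol/kg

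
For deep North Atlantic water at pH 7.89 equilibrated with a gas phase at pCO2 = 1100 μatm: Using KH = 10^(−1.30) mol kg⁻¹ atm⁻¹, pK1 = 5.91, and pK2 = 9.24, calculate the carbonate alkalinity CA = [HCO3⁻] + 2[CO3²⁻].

[CO2*] = KH · pCO2 = 10^(−1.30) × 1100×10^-6 = 5.513×10^-5 mol/kg
α₀ = 1/(1 + K1/[H⁺] + K1K2/[H⁺]²) = 1/(1 + 10^+1.98 + 10^+0.63) = 0.009924
DIC = [CO2*]/α₀ = 5.513×10^-5 / 0.009924 = 5.555 mmol/kg
CA = (α₁ + 2α₂)·DIC = (0.9477 + 2×0.04233) × 5.555 = 5.74 mmol/kg

CA = 5.74 mmol/kg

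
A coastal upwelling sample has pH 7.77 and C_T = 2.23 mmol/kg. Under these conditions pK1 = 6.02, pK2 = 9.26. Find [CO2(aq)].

[CO2*] = 0.0378 mmol/kg

α₀ = 1 / (1 + K1/[H⁺] + K1K2/[H⁺]²) = 1 / (1 + 10^+1.75 + 10^+0.26)
   = 1 / (1 + 56.234 + 1.8197) = 1/59.054 = 0.01693
[CO2*] = α₀ × DIC = 0.01693 × 2.23 = 0.0378 mmol/kg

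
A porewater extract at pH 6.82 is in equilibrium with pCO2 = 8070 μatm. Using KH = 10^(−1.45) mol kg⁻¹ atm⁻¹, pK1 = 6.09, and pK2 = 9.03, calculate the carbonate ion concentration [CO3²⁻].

[CO3²⁻] = 9.48 μmol/kg

[CO2*] = KH · pCO2 = 10^(−1.45) × 8070×10^-6 = 2.863×10^-4 mol/kg
α₀ = 1/(1 + K1/[H⁺] + K1K2/[H⁺]²) = 1/(1 + 10^+0.73 + 10^-1.48) = 0.1562
DIC = [CO2*]/α₀ = 2.863×10^-4 / 0.1562 = 1.834 mmol/kg
[CO3²⁻] = α₂·DIC; α₂ = 0.005171, so [CO3²⁻] = 0.005171 × 1.834 = 0.00948 mmol/kg = 9.48 μmol/kg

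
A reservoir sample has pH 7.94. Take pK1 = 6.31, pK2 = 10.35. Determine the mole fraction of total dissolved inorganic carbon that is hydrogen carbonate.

α₁ = 1 / (1 + [H⁺]/K1 + K2/[H⁺]) = 1 / (1 + 10^-1.63 + 10^-2.41)
   = 1 / (1 + 0.023442 + 0.0038905) = 1/1.0273 = 0.9734

α₁ = 0.973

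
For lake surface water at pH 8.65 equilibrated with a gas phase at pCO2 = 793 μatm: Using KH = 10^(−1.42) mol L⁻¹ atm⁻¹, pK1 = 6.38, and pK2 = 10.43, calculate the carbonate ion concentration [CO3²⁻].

[CO2*] = KH · pCO2 = 10^(−1.42) × 793×10^-6 = 3.015×10^-5 mol/L
α₀ = 1/(1 + K1/[H⁺] + K1K2/[H⁺]²) = 1/(1 + 10^+2.27 + 10^+0.49) = 0.005255
DIC = [CO2*]/α₀ = 3.015×10^-5 / 0.005255 = 5.737 mmol/L
[CO3²⁻] = α₂·DIC; α₂ = 0.01624, so [CO3²⁻] = 0.01624 × 5.737 = 0.0932 mmol/L

[CO3²⁻] = 0.0932 mmol/L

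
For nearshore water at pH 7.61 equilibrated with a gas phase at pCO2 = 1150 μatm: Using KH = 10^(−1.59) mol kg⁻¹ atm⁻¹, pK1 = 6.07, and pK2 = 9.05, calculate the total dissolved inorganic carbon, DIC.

DIC = 1.09 mmol/kg

[CO2*] = KH · pCO2 = 10^(−1.59) × 1150×10^-6 = 2.956×10^-5 mol/kg
α₀ = 1/(1 + K1/[H⁺] + K1K2/[H⁺]²) = 1/(1 + 10^+1.54 + 10^+0.10) = 0.02708
DIC = [CO2*]/α₀ = 2.956×10^-5 / 0.02708 = 1.09 mmol/kg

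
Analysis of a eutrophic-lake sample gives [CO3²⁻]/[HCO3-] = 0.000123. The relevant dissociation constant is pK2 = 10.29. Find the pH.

From K2 = [H⁺][CO3²⁻]/[HCO3-]:  pH = pK2 + log₁₀([CO3²⁻]/[HCO3-])
log₁₀(0.000123) = -3.910
pH = 10.29 + (-3.910) = 6.38

pH = 6.38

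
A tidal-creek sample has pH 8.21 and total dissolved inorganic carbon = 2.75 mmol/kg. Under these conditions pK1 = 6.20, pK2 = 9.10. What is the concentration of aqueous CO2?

[CO2*] = 0.0236 mmol/kg

α₀ = 1 / (1 + K1/[H⁺] + K1K2/[H⁺]²) = 1 / (1 + 10^+2.01 + 10^+1.12)
   = 1 / (1 + 102.33 + 13.183) = 1/116.51 = 0.008583
[CO2*] = α₀ × DIC = 0.008583 × 2.75 = 0.0236 mmol/kg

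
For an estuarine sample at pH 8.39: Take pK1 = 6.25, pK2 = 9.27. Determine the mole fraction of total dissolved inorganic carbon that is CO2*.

α₀ = 0.00636

α₀ = 1 / (1 + K1/[H⁺] + K1K2/[H⁺]²) = 1 / (1 + 10^+2.14 + 10^+1.26)
   = 1 / (1 + 138.04 + 18.197) = 1/157.24 = 0.006360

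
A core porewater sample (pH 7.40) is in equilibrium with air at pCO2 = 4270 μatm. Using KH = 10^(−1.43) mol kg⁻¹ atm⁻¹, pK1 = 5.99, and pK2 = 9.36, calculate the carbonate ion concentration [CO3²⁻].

[CO3²⁻] = 0.0447 mmol/kg

[CO2*] = KH · pCO2 = 10^(−1.43) × 4270×10^-6 = 1.586×10^-4 mol/kg
α₀ = 1/(1 + K1/[H⁺] + K1K2/[H⁺]²) = 1/(1 + 10^+1.41 + 10^-0.55) = 0.03706
DIC = [CO2*]/α₀ = 1.586×10^-4 / 0.03706 = 4.281 mmol/kg
[CO3²⁻] = α₂·DIC; α₂ = 0.01044, so [CO3²⁻] = 0.01044 × 4.281 = 0.0447 mmol/kg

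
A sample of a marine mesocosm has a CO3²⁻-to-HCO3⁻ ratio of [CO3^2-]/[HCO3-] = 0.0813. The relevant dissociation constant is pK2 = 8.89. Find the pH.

From K2 = [H⁺][CO3^2-]/[HCO3-]:  pH = pK2 + log₁₀([CO3^2-]/[HCO3-])
log₁₀(0.0813) = -1.090
pH = 8.89 + (-1.090) = 7.80

pH = 7.80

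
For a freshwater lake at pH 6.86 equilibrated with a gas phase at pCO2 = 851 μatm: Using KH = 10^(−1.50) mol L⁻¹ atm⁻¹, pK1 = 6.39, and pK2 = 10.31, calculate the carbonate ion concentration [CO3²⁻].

[CO3²⁻] = 0.0282 μmol/L

[CO2*] = KH · pCO2 = 10^(−1.50) × 851×10^-6 = 2.691×10^-5 mol/L
α₀ = 1/(1 + K1/[H⁺] + K1K2/[H⁺]²) = 1/(1 + 10^+0.47 + 10^-2.98) = 0.2530
DIC = [CO2*]/α₀ = 2.691×10^-5 / 0.2530 = 0.1064 mmol/L
[CO3²⁻] = α₂·DIC; α₂ = 0.0002649, so [CO3²⁻] = 0.0002649 × 0.1064 = 2.82×10^-5 mmol/L = 0.0282 μmol/L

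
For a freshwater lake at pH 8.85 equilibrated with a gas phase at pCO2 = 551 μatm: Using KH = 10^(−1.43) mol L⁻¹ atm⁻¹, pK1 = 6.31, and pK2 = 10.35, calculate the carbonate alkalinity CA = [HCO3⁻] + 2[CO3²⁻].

[CO2*] = KH · pCO2 = 10^(−1.43) × 551×10^-6 = 2.047×10^-5 mol/L
α₀ = 1/(1 + K1/[H⁺] + K1K2/[H⁺]²) = 1/(1 + 10^+2.54 + 10^+1.04) = 0.002788
DIC = [CO2*]/α₀ = 2.047×10^-5 / 0.002788 = 7.343 mmol/L
CA = (α₁ + 2α₂)·DIC = (0.9666 + 2×0.03057) × 7.343 = 7.55 mmol/L

CA = 7.55 mmol/L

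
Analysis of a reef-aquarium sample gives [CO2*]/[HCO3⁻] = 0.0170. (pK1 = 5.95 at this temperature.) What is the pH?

From K1 = [H⁺][HCO3⁻]/[CO2*]:  pH = pK1 − log₁₀([CO2*]/[HCO3⁻])
log₁₀(0.0170) = -1.770
pH = 5.95 − (-1.770) = 7.72

pH = 7.72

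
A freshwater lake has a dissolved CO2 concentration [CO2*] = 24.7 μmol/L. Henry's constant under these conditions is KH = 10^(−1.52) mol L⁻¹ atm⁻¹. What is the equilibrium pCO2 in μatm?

KH = 10^(−1.52) = 3.020×10^-2 mol L⁻¹ atm⁻¹
pCO2 = [CO2*]/KH = 24.7×10^-6 / 3.020×10^-2 = 8.18×10^-4 atm = 818 μatm

pCO2 = 818 μatm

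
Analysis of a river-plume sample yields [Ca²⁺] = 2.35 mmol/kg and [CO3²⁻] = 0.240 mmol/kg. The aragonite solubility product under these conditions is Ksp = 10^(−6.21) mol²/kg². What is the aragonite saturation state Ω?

Ω = 0.915

Ksp = 10^(−6.21) = 6.166×10^-7
Ω = [Ca²⁺][CO3²⁻]/Ksp = (2.35×10^-3)(0.240×10^-3) / 6.166×10^-7 = 0.915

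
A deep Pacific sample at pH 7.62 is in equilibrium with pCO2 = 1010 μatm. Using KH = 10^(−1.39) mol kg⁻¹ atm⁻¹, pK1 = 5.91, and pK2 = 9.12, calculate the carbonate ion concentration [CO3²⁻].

[CO2*] = KH · pCO2 = 10^(−1.39) × 1010×10^-6 = 4.115×10^-5 mol/kg
α₀ = 1/(1 + K1/[H⁺] + K1K2/[H⁺]²) = 1/(1 + 10^+1.71 + 10^+0.21) = 0.01855
DIC = [CO2*]/α₀ = 4.115×10^-5 / 0.01855 = 2.218 mmol/kg
[CO3²⁻] = α₂·DIC; α₂ = 0.03008, so [CO3²⁻] = 0.03008 × 2.218 = 0.0667 mmol/kg

[CO3²⁻] = 0.0667 mmol/kg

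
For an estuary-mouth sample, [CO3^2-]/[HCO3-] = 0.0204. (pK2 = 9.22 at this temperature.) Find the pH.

pH = 7.53

From K2 = [H⁺][CO3^2-]/[HCO3-]:  pH = pK2 + log₁₀([CO3^2-]/[HCO3-])
log₁₀(0.0204) = -1.690
pH = 9.22 + (-1.690) = 7.53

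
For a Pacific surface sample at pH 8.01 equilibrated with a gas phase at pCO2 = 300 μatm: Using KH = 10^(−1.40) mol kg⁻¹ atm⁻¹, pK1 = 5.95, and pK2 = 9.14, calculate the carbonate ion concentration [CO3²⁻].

[CO3²⁻] = 0.102 mmol/kg

[CO2*] = KH · pCO2 = 10^(−1.40) × 300×10^-6 = 1.194×10^-5 mol/kg
α₀ = 1/(1 + K1/[H⁺] + K1K2/[H⁺]²) = 1/(1 + 10^+2.06 + 10^+0.93) = 0.008043
DIC = [CO2*]/α₀ = 1.194×10^-5 / 0.008043 = 1.485 mmol/kg
[CO3²⁻] = α₂·DIC; α₂ = 0.06846, so [CO3²⁻] = 0.06846 × 1.485 = 0.102 mmol/kg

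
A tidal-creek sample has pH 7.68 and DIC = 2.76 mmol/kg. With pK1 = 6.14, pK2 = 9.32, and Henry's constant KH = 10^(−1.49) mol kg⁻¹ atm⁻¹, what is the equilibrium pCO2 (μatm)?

α₀ = 1 / (1 + K1/[H⁺] + K1K2/[H⁺]²) = 1 / (1 + 10^+1.54 + 10^-0.10)
   = 1 / (1 + 34.674 + 0.79433) = 1/36.468 = 0.02742
[CO2*] = α₀ × DIC = 0.02742 × 2.76 = 0.07568 mmol/kg
pCO2 = [CO2*]/KH = 7.568×10^-5 / 3.236×10^-2 = 2340 μatm

pCO2 = 2340 μatm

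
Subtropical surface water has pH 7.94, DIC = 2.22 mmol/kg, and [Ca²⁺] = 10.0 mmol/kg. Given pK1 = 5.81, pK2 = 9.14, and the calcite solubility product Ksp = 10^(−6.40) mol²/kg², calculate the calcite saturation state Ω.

Ω = 3.29

α₂ = 1 / (1 + [H⁺]/K2 + [H⁺]²/(K1K2)) = 1 / (1 + 10^+1.20 + 10^-0.93)
   = 1 / (1 + 15.849 + 0.11749) = 1/16.966 = 0.05894
[CO3²⁻] = α₂ × DIC = 0.05894 × 2.22 = 0.1308 mmol/kg
Ksp = 10^(−6.40) = 3.981×10^-7
Ω = [Ca²⁺][CO3²⁻]/Ksp = (10.0×10^-3)(1.308×10^-4) / 3.981×10^-7 = 3.29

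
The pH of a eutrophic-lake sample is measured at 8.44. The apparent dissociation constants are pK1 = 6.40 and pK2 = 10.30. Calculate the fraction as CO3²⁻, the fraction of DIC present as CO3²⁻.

α₂ = 1 / (1 + [H⁺]/K2 + [H⁺]²/(K1K2)) = 1 / (1 + 10^+1.86 + 10^-0.18)
   = 1 / (1 + 72.444 + 0.66069) = 1/74.104 = 0.01349

α₂ = 0.0135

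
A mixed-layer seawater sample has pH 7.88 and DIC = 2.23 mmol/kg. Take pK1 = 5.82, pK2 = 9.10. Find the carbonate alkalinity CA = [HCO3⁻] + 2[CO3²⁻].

CA = 2.34 mmol/kg

CA = [HCO3⁻] + 2[CO3²⁻] = (α₁ + 2α₂)·DIC
At pH 7.88: [H⁺]/K1 = 10^-2.06 = 0.0087096, K2/[H⁺] = 10^-1.22 = 0.060256
α₁ = 1/(1 + 0.0087096 + 0.060256) = 1/1.0690 = 0.9355; α₂ = α₁·K2/[H⁺] = 0.05637
α₁ + 2α₂ = 1.0482
CA = 1.0482 × 2.23 = 2.34 mmol/kg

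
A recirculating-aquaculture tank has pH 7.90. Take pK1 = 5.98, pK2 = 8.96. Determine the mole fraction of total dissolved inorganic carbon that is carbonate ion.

α₂ = 1 / (1 + [H⁺]/K2 + [H⁺]²/(K1K2)) = 1 / (1 + 10^+1.06 + 10^-0.86)
   = 1 / (1 + 11.482 + 0.13804) = 1/12.620 = 0.07924

α₂ = 0.0792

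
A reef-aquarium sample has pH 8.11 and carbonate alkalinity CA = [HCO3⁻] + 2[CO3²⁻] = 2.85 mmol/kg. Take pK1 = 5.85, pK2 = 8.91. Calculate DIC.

CA = [HCO3⁻] + 2[CO3²⁻] = (α₁ + 2α₂)·DIC
At pH 8.11: [H⁺]/K1 = 10^-2.26 = 0.0054954, K2/[H⁺] = 10^-0.80 = 0.15849
α₁ = 1/(1 + 0.0054954 + 0.15849) = 1/1.1640 = 0.8591; α₂ = α₁·K2/[H⁺] = 0.1362
α₁ + 2α₂ = 1.1314
DIC = CA / (α₁ + 2α₂) = 2.85 / 1.1314 = 2.52 mmol/kg

DIC = 2.52 mmol/kg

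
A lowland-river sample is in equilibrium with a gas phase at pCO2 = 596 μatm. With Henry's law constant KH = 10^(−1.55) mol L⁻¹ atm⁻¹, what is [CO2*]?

[CO2*] = 16.8 μmol/L

KH = 10^(−1.55) = 2.818×10^-2 mol L⁻¹ atm⁻¹
[CO2*] = KH · pCO2 = 2.818×10^-2 × 596×10^-6 atm = 1.68×10^-5 mol/L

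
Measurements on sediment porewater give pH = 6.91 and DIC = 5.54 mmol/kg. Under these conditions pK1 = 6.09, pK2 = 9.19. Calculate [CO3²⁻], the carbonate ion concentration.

α₂ = 1 / (1 + [H⁺]/K2 + [H⁺]²/(K1K2)) = 1 / (1 + 10^+2.28 + 10^+1.46)
   = 1 / (1 + 190.55 + 28.840) = 1/220.39 = 0.004537
[CO3²⁻] = α₂ × DIC = 0.004537 × 5.54 = 0.0251 mmol/kg

[CO3²⁻] = 0.0251 mmol/kg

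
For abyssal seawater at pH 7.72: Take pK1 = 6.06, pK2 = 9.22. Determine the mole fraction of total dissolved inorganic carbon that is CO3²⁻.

α₂ = 0.0300

α₂ = 1 / (1 + [H⁺]/K2 + [H⁺]²/(K1K2)) = 1 / (1 + 10^+1.50 + 10^-0.16)
   = 1 / (1 + 31.623 + 0.69183) = 1/33.315 = 0.03002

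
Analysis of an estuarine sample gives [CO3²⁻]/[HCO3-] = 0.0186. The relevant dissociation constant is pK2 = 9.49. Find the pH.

From K2 = [H⁺][CO3²⁻]/[HCO3-]:  pH = pK2 + log₁₀([CO3²⁻]/[HCO3-])
log₁₀(0.0186) = -1.730
pH = 9.49 + (-1.730) = 7.76

pH = 7.76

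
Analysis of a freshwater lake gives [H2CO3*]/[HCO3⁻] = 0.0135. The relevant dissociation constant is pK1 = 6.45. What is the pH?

pH = 8.32

From K1 = [H⁺][HCO3⁻]/[H2CO3*]:  pH = pK1 − log₁₀([H2CO3*]/[HCO3⁻])
log₁₀(0.0135) = -1.870
pH = 6.45 − (-1.870) = 8.32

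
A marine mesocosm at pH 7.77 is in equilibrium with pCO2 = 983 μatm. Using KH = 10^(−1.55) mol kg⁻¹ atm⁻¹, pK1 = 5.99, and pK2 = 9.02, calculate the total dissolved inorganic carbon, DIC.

DIC = 1.79 mmol/kg

[CO2*] = KH · pCO2 = 10^(−1.55) × 983×10^-6 = 2.770×10^-5 mol/kg
α₀ = 1/(1 + K1/[H⁺] + K1K2/[H⁺]²) = 1/(1 + 10^+1.78 + 10^+0.53) = 0.01547
DIC = [CO2*]/α₀ = 2.770×10^-5 / 0.01547 = 1.79 mmol/kg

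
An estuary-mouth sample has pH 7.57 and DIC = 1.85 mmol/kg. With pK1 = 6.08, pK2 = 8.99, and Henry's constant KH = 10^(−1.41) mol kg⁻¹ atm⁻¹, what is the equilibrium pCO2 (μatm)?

pCO2 = 1440 μatm

α₀ = 1 / (1 + K1/[H⁺] + K1K2/[H⁺]²) = 1 / (1 + 10^+1.49 + 10^+0.07)
   = 1 / (1 + 30.903 + 1.1749) = 1/33.078 = 0.03023
[CO2*] = α₀ × DIC = 0.03023 × 1.85 = 0.05593 mmol/kg
pCO2 = [CO2*]/KH = 5.593×10^-5 / 3.890×10^-2 = 1440 μatm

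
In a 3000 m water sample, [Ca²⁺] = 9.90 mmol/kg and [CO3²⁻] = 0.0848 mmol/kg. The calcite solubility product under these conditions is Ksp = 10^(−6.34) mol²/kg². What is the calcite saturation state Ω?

Ksp = 10^(−6.34) = 4.571×10^-7
Ω = [Ca²⁺][CO3²⁻]/Ksp = (9.90×10^-3)(0.0848×10^-3) / 4.571×10^-7 = 1.84

Ω = 1.84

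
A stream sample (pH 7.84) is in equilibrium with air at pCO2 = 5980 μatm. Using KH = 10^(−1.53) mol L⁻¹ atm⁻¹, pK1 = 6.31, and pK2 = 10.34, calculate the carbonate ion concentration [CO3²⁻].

[CO2*] = KH · pCO2 = 10^(−1.53) × 5980×10^-6 = 1.765×10^-4 mol/L
α₀ = 1/(1 + K1/[H⁺] + K1K2/[H⁺]²) = 1/(1 + 10^+1.53 + 10^-0.97) = 0.02858
DIC = [CO2*]/α₀ = 1.765×10^-4 / 0.02858 = 6.175 mmol/L
[CO3²⁻] = α₂·DIC; α₂ = 0.003062, so [CO3²⁻] = 0.003062 × 6.175 = 0.0189 mmol/L = 18.9 μmol/L

[CO3²⁻] = 18.9 μmol/L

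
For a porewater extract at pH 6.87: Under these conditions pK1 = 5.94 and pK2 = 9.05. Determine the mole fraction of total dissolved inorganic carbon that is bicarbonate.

α₁ = 0.890

α₁ = 1 / (1 + [H⁺]/K1 + K2/[H⁺]) = 1 / (1 + 10^-0.93 + 10^-2.18)
   = 1 / (1 + 0.11749 + 0.0066069) = 1/1.1241 = 0.8896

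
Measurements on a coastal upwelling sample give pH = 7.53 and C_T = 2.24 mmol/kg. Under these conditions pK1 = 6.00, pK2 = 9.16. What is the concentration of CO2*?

α₀ = 1 / (1 + K1/[H⁺] + K1K2/[H⁺]²) = 1 / (1 + 10^+1.53 + 10^-0.10)
   = 1 / (1 + 33.884 + 0.79433) = 1/35.679 = 0.02803
[CO2*] = α₀ × DIC = 0.02803 × 2.24 = 0.0628 mmol/kg

[CO2*] = 0.0628 mmol/kg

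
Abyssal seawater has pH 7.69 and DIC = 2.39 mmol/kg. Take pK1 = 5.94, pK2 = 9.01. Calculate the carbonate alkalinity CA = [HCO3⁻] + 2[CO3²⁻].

CA = 2.46 mmol/kg

CA = [HCO3⁻] + 2[CO3²⁻] = (α₁ + 2α₂)·DIC
At pH 7.69: [H⁺]/K1 = 10^-1.75 = 0.017783, K2/[H⁺] = 10^-1.32 = 0.047863
α₁ = 1/(1 + 0.017783 + 0.047863) = 1/1.0656 = 0.9384; α₂ = α₁·K2/[H⁺] = 0.04491
α₁ + 2α₂ = 1.0282
CA = 1.0282 × 2.39 = 2.46 mmol/kg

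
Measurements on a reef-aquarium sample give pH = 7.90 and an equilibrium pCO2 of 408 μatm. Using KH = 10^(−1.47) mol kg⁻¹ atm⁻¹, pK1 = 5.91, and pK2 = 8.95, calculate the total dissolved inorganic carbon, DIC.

[CO2*] = KH · pCO2 = 10^(−1.47) × 408×10^-6 = 1.382×10^-5 mol/kg
α₀ = 1/(1 + K1/[H⁺] + K1K2/[H⁺]²) = 1/(1 + 10^+1.99 + 10^+0.94) = 0.009308
DIC = [CO2*]/α₀ = 1.382×10^-5 / 0.009308 = 1.49 mmol/kg

DIC = 1.49 mmol/kg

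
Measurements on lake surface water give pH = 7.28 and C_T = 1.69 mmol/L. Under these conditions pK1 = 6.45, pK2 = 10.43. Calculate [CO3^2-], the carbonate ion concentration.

[CO3²⁻] = 1.04 μmol/L

α₂ = 1 / (1 + [H⁺]/K2 + [H⁺]²/(K1K2)) = 1 / (1 + 10^+3.15 + 10^+2.32)
   = 1 / (1 + 1412.5 + 208.93) = 1/1622.5 = 0.0006163
[CO3²⁻] = α₂ × DIC = 0.0006163 × 1.69 = 0.00104 mmol/L = 1.04 μmol/L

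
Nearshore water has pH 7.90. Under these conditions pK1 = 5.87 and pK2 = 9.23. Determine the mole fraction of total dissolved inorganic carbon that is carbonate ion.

α₂ = 1 / (1 + [H⁺]/K2 + [H⁺]²/(K1K2)) = 1 / (1 + 10^+1.33 + 10^-0.70)
   = 1 / (1 + 21.380 + 0.19953) = 1/22.579 = 0.04429

α₂ = 0.0443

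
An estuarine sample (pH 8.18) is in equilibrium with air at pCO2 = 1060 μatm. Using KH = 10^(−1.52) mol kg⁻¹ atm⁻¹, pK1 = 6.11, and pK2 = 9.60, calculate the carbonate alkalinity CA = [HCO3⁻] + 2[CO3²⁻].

CA = 4.05 mmol/kg

[CO2*] = KH · pCO2 = 10^(−1.52) × 1060×10^-6 = 3.201×10^-5 mol/kg
α₀ = 1/(1 + K1/[H⁺] + K1K2/[H⁺]²) = 1/(1 + 10^+2.07 + 10^+0.65) = 0.008133
DIC = [CO2*]/α₀ = 3.201×10^-5 / 0.008133 = 3.936 mmol/kg
CA = (α₁ + 2α₂)·DIC = (0.9555 + 2×0.03633) × 3.936 = 4.05 mmol/kg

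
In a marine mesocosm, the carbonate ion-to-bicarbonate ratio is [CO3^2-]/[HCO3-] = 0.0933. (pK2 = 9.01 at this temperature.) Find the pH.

From K2 = [H⁺][CO3^2-]/[HCO3-]:  pH = pK2 + log₁₀([CO3^2-]/[HCO3-])
log₁₀(0.0933) = -1.030
pH = 9.01 + (-1.030) = 7.98

pH = 7.98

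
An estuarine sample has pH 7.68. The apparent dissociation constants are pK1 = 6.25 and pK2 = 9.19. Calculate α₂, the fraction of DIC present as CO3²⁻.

α₂ = 1 / (1 + [H⁺]/K2 + [H⁺]²/(K1K2)) = 1 / (1 + 10^+1.51 + 10^+0.08)
   = 1 / (1 + 32.359 + 1.2023) = 1/34.562 = 0.02893

α₂ = 0.0289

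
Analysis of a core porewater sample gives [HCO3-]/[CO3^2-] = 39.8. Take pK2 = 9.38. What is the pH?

pH = 7.78

From K2 = [H⁺][CO3^2-]/[HCO3-]:  pH = pK2 − log₁₀([HCO3-]/[CO3^2-])
log₁₀(39.8) = +1.600
pH = 9.38 − (+1.600) = 7.78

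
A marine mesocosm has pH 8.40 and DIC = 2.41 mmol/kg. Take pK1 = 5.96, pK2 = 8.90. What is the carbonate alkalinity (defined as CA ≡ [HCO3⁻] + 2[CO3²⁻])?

CA = [HCO3⁻] + 2[CO3²⁻] = (α₁ + 2α₂)·DIC
At pH 8.40: [H⁺]/K1 = 10^-2.44 = 0.0036308, K2/[H⁺] = 10^-0.50 = 0.31623
α₁ = 1/(1 + 0.0036308 + 0.31623) = 1/1.3199 = 0.7577; α₂ = α₁·K2/[H⁺] = 0.2396
α₁ + 2α₂ = 1.2368
CA = 1.2368 × 2.41 = 2.98 mmol/kg

CA = 2.98 mmol/kg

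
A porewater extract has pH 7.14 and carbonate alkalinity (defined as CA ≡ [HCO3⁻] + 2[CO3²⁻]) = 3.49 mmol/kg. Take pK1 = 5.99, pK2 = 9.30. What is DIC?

CA = [HCO3⁻] + 2[CO3²⁻] = (α₁ + 2α₂)·DIC
At pH 7.14: [H⁺]/K1 = 10^-1.15 = 0.070795, K2/[H⁺] = 10^-2.16 = 0.0069183
α₁ = 1/(1 + 0.070795 + 0.0069183) = 1/1.0777 = 0.9279; α₂ = α₁·K2/[H⁺] = 0.006419
α₁ + 2α₂ = 0.9407
DIC = CA / (α₁ + 2α₂) = 3.49 / 0.9407 = 3.71 mmol/kg

DIC = 3.71 mmol/kg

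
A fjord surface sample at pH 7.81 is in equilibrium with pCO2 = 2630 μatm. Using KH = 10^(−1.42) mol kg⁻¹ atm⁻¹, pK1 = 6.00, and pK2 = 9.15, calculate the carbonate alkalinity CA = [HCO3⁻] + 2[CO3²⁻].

[CO2*] = KH · pCO2 = 10^(−1.42) × 2630×10^-6 = 9.999×10^-5 mol/kg
α₀ = 1/(1 + K1/[H⁺] + K1K2/[H⁺]²) = 1/(1 + 10^+1.81 + 10^+0.47) = 0.01459
DIC = [CO2*]/α₀ = 9.999×10^-5 / 0.01459 = 6.851 mmol/kg
CA = (α₁ + 2α₂)·DIC = (0.9423 + 2×0.04307) × 6.851 = 7.05 mmol/kg

CA = 7.05 mmol/kg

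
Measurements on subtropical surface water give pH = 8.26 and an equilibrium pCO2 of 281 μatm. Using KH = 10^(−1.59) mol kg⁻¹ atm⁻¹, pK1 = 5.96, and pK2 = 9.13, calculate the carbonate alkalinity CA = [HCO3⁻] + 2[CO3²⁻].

[CO2*] = KH · pCO2 = 10^(−1.59) × 281×10^-6 = 7.223×10^-6 mol/kg
α₀ = 1/(1 + K1/[H⁺] + K1K2/[H⁺]²) = 1/(1 + 10^+2.30 + 10^+1.43) = 0.004397
DIC = [CO2*]/α₀ = 7.223×10^-6 / 0.004397 = 1.643 mmol/kg
CA = (α₁ + 2α₂)·DIC = (0.8773 + 2×0.1183) × 1.643 = 1.83 mmol/kg

CA = 1.83 mmol/kg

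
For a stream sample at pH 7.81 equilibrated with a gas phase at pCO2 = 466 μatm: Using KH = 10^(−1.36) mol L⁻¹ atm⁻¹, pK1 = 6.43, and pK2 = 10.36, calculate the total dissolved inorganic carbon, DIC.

DIC = 0.510 mmol/L

[CO2*] = KH · pCO2 = 10^(−1.36) × 466×10^-6 = 2.034×10^-5 mol/L
α₀ = 1/(1 + K1/[H⁺] + K1K2/[H⁺]²) = 1/(1 + 10^+1.38 + 10^-1.17) = 0.03991
DIC = [CO2*]/α₀ = 2.034×10^-5 / 0.03991 = 0.510 mmol/L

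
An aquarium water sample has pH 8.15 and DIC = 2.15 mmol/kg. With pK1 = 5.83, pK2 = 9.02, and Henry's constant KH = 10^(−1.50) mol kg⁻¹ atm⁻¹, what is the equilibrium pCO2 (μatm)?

pCO2 = 286 μatm

α₀ = 1 / (1 + K1/[H⁺] + K1K2/[H⁺]²) = 1 / (1 + 10^+2.32 + 10^+1.45)
   = 1 / (1 + 208.93 + 28.184) = 1/238.11 = 0.004200
[CO2*] = α₀ × DIC = 0.004200 × 2.15 = 0.009029 mmol/kg = 9.029 μmol/kg
pCO2 = [CO2*]/KH = 9.029×10^-6 / 3.162×10^-2 = 286 μatm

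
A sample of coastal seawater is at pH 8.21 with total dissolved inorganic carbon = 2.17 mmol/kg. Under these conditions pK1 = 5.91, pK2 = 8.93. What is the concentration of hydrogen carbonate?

α₁ = 1 / (1 + [H⁺]/K1 + K2/[H⁺]) = 1 / (1 + 10^-2.30 + 10^-0.72)
   = 1 / (1 + 0.0050119 + 0.19055) = 1/1.1956 = 0.8364
[HCO3⁻] = α₁ × DIC = 0.8364 × 2.17 = 1.82 mmol/kg

[HCO3⁻] = 1.82 mmol/kg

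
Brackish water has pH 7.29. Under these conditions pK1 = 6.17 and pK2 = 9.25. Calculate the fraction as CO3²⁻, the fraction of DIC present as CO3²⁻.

α₂ = 1 / (1 + [H⁺]/K2 + [H⁺]²/(K1K2)) = 1 / (1 + 10^+1.96 + 10^+0.84)
   = 1 / (1 + 91.201 + 6.9183) = 1/99.119 = 0.01009

α₂ = 0.0101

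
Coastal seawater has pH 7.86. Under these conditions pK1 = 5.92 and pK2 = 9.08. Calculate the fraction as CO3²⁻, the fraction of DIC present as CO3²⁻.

α₂ = 1 / (1 + [H⁺]/K2 + [H⁺]²/(K1K2)) = 1 / (1 + 10^+1.22 + 10^-0.72)
   = 1 / (1 + 16.596 + 0.19055) = 1/17.786 = 0.05622

α₂ = 0.0562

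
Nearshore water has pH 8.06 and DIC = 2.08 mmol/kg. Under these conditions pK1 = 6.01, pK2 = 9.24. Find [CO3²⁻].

[CO3²⁻] = 0.128 mmol/kg

α₂ = 1 / (1 + [H⁺]/K2 + [H⁺]²/(K1K2)) = 1 / (1 + 10^+1.18 + 10^-0.87)
   = 1 / (1 + 15.136 + 0.13490) = 1/16.271 = 0.06146
[CO3²⁻] = α₂ × DIC = 0.06146 × 2.08 = 0.128 mmol/kg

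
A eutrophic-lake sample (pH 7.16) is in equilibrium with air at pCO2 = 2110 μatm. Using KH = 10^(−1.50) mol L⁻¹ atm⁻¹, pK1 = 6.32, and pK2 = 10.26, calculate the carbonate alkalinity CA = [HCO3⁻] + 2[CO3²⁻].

CA = 0.462 mmol/L

[CO2*] = KH · pCO2 = 10^(−1.50) × 2110×10^-6 = 6.672×10^-5 mol/L
α₀ = 1/(1 + K1/[H⁺] + K1K2/[H⁺]²) = 1/(1 + 10^+0.84 + 10^-2.26) = 0.1262
DIC = [CO2*]/α₀ = 6.672×10^-5 / 0.1262 = 0.5287 mmol/L
CA = (α₁ + 2α₂)·DIC = (0.8731 + 2×0.0006935) × 0.5287 = 0.462 mmol/L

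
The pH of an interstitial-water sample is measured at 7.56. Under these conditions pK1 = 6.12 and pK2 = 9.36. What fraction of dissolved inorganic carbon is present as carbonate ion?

α₂ = 1 / (1 + [H⁺]/K2 + [H⁺]²/(K1K2)) = 1 / (1 + 10^+1.80 + 10^+0.36)
   = 1 / (1 + 63.096 + 2.2909) = 1/66.387 = 0.01506

α₂ = 0.0151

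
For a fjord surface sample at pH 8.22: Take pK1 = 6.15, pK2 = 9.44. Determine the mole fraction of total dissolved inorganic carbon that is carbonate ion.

α₂ = 1 / (1 + [H⁺]/K2 + [H⁺]²/(K1K2)) = 1 / (1 + 10^+1.22 + 10^-0.85)
   = 1 / (1 + 16.596 + 0.14125) = 1/17.737 = 0.05638

α₂ = 0.0564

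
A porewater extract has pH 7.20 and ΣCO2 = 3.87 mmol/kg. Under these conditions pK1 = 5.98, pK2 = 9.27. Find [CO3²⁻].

α₂ = 1 / (1 + [H⁺]/K2 + [H⁺]²/(K1K2)) = 1 / (1 + 10^+2.07 + 10^+0.85)
   = 1 / (1 + 117.49 + 7.0795) = 1/125.57 = 0.007964
[CO3²⁻] = α₂ × DIC = 0.007964 × 3.87 = 0.0308 mmol/kg

[CO3²⁻] = 0.0308 mmol/kg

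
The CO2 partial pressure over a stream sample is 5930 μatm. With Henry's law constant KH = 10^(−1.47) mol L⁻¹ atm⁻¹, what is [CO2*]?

[CO2*] = 201 μmol/L

KH = 10^(−1.47) = 3.388×10^-2 mol L⁻¹ atm⁻¹
[CO2*] = KH · pCO2 = 3.388×10^-2 × 5930×10^-6 atm = 2.01×10^-4 mol/L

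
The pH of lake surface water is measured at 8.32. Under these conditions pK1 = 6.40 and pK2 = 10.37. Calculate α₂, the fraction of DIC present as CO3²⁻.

α₂ = 1 / (1 + [H⁺]/K2 + [H⁺]²/(K1K2)) = 1 / (1 + 10^+2.05 + 10^+0.13)
   = 1 / (1 + 112.20 + 1.3490) = 1/114.55 = 0.008730

α₂ = 0.00873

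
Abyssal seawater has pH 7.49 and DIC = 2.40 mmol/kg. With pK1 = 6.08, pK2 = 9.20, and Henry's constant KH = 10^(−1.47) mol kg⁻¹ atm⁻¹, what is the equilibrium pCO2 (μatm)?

pCO2 = 2600 μatm

α₀ = 1 / (1 + K1/[H⁺] + K1K2/[H⁺]²) = 1 / (1 + 10^+1.41 + 10^-0.30)
   = 1 / (1 + 25.704 + 0.50119) = 1/27.205 = 0.03676
[CO2*] = α₀ × DIC = 0.03676 × 2.40 = 0.08822 mmol/kg
pCO2 = [CO2*]/KH = 8.822×10^-5 / 3.388×10^-2 = 2600 μatm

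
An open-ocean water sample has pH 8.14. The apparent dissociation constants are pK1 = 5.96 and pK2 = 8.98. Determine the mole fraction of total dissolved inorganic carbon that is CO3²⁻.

α₂ = 0.126

α₂ = 1 / (1 + [H⁺]/K2 + [H⁺]²/(K1K2)) = 1 / (1 + 10^+0.84 + 10^-1.34)
   = 1 / (1 + 6.9183 + 0.045709) = 1/7.9640 = 0.1256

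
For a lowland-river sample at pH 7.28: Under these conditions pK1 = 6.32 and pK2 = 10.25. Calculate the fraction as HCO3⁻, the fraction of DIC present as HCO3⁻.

α₁ = 1 / (1 + [H⁺]/K1 + K2/[H⁺]) = 1 / (1 + 10^-0.96 + 10^-2.97)
   = 1 / (1 + 0.10965 + 0.0010715) = 1/1.1107 = 0.9003

α₁ = 0.900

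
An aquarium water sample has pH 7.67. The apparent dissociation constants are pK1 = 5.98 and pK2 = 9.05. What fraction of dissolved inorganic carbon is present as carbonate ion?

α₂ = 1 / (1 + [H⁺]/K2 + [H⁺]²/(K1K2)) = 1 / (1 + 10^+1.38 + 10^-0.31)
   = 1 / (1 + 23.988 + 0.48978) = 1/25.478 = 0.03925

α₂ = 0.0392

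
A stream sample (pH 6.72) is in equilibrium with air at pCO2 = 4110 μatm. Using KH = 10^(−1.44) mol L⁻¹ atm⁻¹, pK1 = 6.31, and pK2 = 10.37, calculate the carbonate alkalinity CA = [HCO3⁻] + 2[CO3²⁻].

[CO2*] = KH · pCO2 = 10^(−1.44) × 4110×10^-6 = 1.492×10^-4 mol/L
α₀ = 1/(1 + K1/[H⁺] + K1K2/[H⁺]²) = 1/(1 + 10^+0.41 + 10^-3.24) = 0.2800
DIC = [CO2*]/α₀ = 1.492×10^-4 / 0.2800 = 0.5329 mmol/L
CA = (α₁ + 2α₂)·DIC = (0.7198 + 2×0.0001611) × 0.5329 = 0.384 mmol/L

CA = 0.384 mmol/L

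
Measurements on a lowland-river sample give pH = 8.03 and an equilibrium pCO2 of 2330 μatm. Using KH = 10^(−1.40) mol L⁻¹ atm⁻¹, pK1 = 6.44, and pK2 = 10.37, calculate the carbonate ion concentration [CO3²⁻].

[CO3²⁻] = 16.5 μmol/L

[CO2*] = KH · pCO2 = 10^(−1.40) × 2330×10^-6 = 9.276×10^-5 mol/L
α₀ = 1/(1 + K1/[H⁺] + K1K2/[H⁺]²) = 1/(1 + 10^+1.59 + 10^-0.75) = 0.02495
DIC = [CO2*]/α₀ = 9.276×10^-5 / 0.02495 = 3.718 mmol/L
[CO3²⁻] = α₂·DIC; α₂ = 0.004437, so [CO3²⁻] = 0.004437 × 3.718 = 0.0165 mmol/L = 16.5 μmol/L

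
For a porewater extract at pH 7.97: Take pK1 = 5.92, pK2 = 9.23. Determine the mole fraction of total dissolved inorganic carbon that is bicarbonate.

α₁ = 0.940

α₁ = 1 / (1 + [H⁺]/K1 + K2/[H⁺]) = 1 / (1 + 10^-2.05 + 10^-1.26)
   = 1 / (1 + 0.0089125 + 0.054954) = 1/1.0639 = 0.9400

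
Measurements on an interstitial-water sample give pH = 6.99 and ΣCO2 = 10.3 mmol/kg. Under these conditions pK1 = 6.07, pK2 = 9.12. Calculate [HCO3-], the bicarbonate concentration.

α₁ = 1 / (1 + [H⁺]/K1 + K2/[H⁺]) = 1 / (1 + 10^-0.92 + 10^-2.13)
   = 1 / (1 + 0.12023 + 0.0074131) = 1/1.1276 = 0.8868
[HCO3⁻] = α₁ × DIC = 0.8868 × 10.3 = 9.13 mmol/kg

[HCO3⁻] = 9.13 mmol/kg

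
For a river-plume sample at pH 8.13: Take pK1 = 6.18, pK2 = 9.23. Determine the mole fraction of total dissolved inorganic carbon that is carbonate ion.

α₂ = 1 / (1 + [H⁺]/K2 + [H⁺]²/(K1K2)) = 1 / (1 + 10^+1.10 + 10^-0.85)
   = 1 / (1 + 12.589 + 0.14125) = 1/13.731 = 0.07283

α₂ = 0.0728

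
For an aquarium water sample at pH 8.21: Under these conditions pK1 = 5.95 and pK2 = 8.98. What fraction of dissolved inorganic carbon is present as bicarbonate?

α₁ = 1 / (1 + [H⁺]/K1 + K2/[H⁺]) = 1 / (1 + 10^-2.26 + 10^-0.77)
   = 1 / (1 + 0.0054954 + 0.16982) = 1/1.1753 = 0.8508

α₁ = 0.851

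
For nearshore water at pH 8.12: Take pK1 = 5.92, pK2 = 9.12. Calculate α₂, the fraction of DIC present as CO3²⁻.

α₂ = 0.0904

α₂ = 1 / (1 + [H⁺]/K2 + [H⁺]²/(K1K2)) = 1 / (1 + 10^+1.00 + 10^-1.20)
   = 1 / (1 + 10.000 + 0.063096) = 1/11.063 = 0.09039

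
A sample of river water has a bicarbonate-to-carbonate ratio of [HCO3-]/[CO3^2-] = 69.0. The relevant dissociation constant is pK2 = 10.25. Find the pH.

pH = 8.41

From K2 = [H⁺][CO3^2-]/[HCO3-]:  pH = pK2 − log₁₀([HCO3-]/[CO3^2-])
log₁₀(69.0) = +1.839
pH = 10.25 − (+1.839) = 8.41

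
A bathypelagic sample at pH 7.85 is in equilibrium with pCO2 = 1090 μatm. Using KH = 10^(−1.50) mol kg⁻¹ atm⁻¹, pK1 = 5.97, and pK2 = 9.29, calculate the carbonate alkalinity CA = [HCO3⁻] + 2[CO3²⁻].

CA = 2.80 mmol/kg

[CO2*] = KH · pCO2 = 10^(−1.50) × 1090×10^-6 = 3.447×10^-5 mol/kg
α₀ = 1/(1 + K1/[H⁺] + K1K2/[H⁺]²) = 1/(1 + 10^+1.88 + 10^+0.44) = 0.01256
DIC = [CO2*]/α₀ = 3.447×10^-5 / 0.01256 = 2.744 mmol/kg
CA = (α₁ + 2α₂)·DIC = (0.9528 + 2×0.03460) × 2.744 = 2.80 mmol/kg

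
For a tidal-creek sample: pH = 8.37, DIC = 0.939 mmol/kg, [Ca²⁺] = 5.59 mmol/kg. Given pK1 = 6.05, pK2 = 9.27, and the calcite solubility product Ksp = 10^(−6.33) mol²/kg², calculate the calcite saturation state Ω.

α₂ = 1 / (1 + [H⁺]/K2 + [H⁺]²/(K1K2)) = 1 / (1 + 10^+0.90 + 10^-1.42)
   = 1 / (1 + 7.9433 + 0.038019) = 1/8.9813 = 0.1113
[CO3²⁻] = α₂ × DIC = 0.1113 × 0.939 = 0.1046 mmol/kg
Ksp = 10^(−6.33) = 4.677×10^-7
Ω = [Ca²⁺][CO3²⁻]/Ksp = (5.59×10^-3)(1.046×10^-4) / 4.677×10^-7 = 1.25

Ω = 1.25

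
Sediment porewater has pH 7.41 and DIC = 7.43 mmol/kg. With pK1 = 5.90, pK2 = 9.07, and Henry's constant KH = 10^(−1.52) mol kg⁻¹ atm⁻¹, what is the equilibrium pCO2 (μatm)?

pCO2 = 7220 μatm

α₀ = 1 / (1 + K1/[H⁺] + K1K2/[H⁺]²) = 1 / (1 + 10^+1.51 + 10^-0.15)
   = 1 / (1 + 32.359 + 0.70795) = 1/34.067 = 0.02935
[CO2*] = α₀ × DIC = 0.02935 × 7.43 = 0.2181 mmol/kg
pCO2 = [CO2*]/KH = 2.181×10^-4 / 3.020×10^-2 = 7220 μatm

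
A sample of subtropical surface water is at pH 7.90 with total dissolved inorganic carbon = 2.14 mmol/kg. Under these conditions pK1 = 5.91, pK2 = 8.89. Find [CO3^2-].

α₂ = 1 / (1 + [H⁺]/K2 + [H⁺]²/(K1K2)) = 1 / (1 + 10^+0.99 + 10^-1.00)
   = 1 / (1 + 9.7724 + 0.10000) = 1/10.872 = 0.09198
[CO3²⁻] = α₂ × DIC = 0.09198 × 2.14 = 0.197 mmol/kg

[CO3²⁻] = 0.197 mmol/kg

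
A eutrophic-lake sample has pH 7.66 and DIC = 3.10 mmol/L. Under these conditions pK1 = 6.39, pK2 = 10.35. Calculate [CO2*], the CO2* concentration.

α₀ = 1 / (1 + K1/[H⁺] + K1K2/[H⁺]²) = 1 / (1 + 10^+1.27 + 10^-1.42)
   = 1 / (1 + 18.621 + 0.038019) = 1/19.659 = 0.05087
[CO2*] = α₀ × DIC = 0.05087 × 3.10 = 0.158 mmol/L

[CO2*] = 0.158 mmol/L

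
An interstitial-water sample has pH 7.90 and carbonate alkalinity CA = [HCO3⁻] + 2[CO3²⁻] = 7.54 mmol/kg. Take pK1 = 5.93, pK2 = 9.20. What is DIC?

CA = [HCO3⁻] + 2[CO3²⁻] = (α₁ + 2α₂)·DIC
At pH 7.90: [H⁺]/K1 = 10^-1.97 = 0.010715, K2/[H⁺] = 10^-1.30 = 0.050119
α₁ = 1/(1 + 0.010715 + 0.050119) = 1/1.0608 = 0.9427; α₂ = α₁·K2/[H⁺] = 0.04724
α₁ + 2α₂ = 1.0371
DIC = CA / (α₁ + 2α₂) = 7.54 / 1.0371 = 7.27 mmol/kg

DIC = 7.27 mmol/kg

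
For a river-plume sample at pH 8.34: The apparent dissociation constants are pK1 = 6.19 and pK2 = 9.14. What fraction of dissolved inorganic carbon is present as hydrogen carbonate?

α₁ = 0.858

α₁ = 1 / (1 + [H⁺]/K1 + K2/[H⁺]) = 1 / (1 + 10^-2.15 + 10^-0.80)
   = 1 / (1 + 0.0070795 + 0.15849) = 1/1.1656 = 0.8580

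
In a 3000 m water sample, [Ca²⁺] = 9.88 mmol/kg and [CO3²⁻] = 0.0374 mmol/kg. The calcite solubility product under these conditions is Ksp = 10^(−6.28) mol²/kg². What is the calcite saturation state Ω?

Ω = 0.704

Ksp = 10^(−6.28) = 5.248×10^-7
Ω = [Ca²⁺][CO3²⁻]/Ksp = (9.88×10^-3)(0.0374×10^-3) / 5.248×10^-7 = 0.704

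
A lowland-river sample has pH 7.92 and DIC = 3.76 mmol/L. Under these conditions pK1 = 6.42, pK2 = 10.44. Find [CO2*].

α₀ = 1 / (1 + K1/[H⁺] + K1K2/[H⁺]²) = 1 / (1 + 10^+1.50 + 10^-1.02)
   = 1 / (1 + 31.623 + 0.095499) = 1/32.718 = 0.03056
[CO2*] = α₀ × DIC = 0.03056 × 3.76 = 0.115 mmol/L

[CO2*] = 0.115 mmol/L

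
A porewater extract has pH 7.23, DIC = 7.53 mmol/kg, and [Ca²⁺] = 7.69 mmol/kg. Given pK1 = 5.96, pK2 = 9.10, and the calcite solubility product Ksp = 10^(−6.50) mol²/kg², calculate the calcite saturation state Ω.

α₂ = 1 / (1 + [H⁺]/K2 + [H⁺]²/(K1K2)) = 1 / (1 + 10^+1.87 + 10^+0.60)
   = 1 / (1 + 74.131 + 3.9811) = 1/79.112 = 0.01264
[CO3²⁻] = α₂ × DIC = 0.01264 × 7.53 = 0.09518 mmol/kg
Ksp = 10^(−6.50) = 3.162×10^-7
Ω = [Ca²⁺][CO3²⁻]/Ksp = (7.69×10^-3)(9.518×10^-5) / 3.162×10^-7 = 2.31

Ω = 2.31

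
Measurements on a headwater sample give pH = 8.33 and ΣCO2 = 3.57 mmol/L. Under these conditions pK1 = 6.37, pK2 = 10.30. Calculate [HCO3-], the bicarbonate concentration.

[HCO3⁻] = 3.49 mmol/L

α₁ = 1 / (1 + [H⁺]/K1 + K2/[H⁺]) = 1 / (1 + 10^-1.96 + 10^-1.97)
   = 1 / (1 + 0.010965 + 0.010715) = 1/1.0217 = 0.9788
[HCO3⁻] = α₁ × DIC = 0.9788 × 3.57 = 3.49 mmol/L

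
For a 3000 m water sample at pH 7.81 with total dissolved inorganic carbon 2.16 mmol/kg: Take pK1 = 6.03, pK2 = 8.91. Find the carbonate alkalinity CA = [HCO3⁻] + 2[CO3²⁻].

CA = 2.28 mmol/kg

CA = [HCO3⁻] + 2[CO3²⁻] = (α₁ + 2α₂)·DIC
At pH 7.81: [H⁺]/K1 = 10^-1.78 = 0.016596, K2/[H⁺] = 10^-1.10 = 0.079433
α₁ = 1/(1 + 0.016596 + 0.079433) = 1/1.0960 = 0.9124; α₂ = α₁·K2/[H⁺] = 0.07247
α₁ + 2α₂ = 1.0573
CA = 1.0573 × 2.16 = 2.28 mmol/kg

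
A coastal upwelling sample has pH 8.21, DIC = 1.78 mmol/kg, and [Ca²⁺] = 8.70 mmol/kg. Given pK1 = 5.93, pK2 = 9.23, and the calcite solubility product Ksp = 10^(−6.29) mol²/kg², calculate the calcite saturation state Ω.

α₂ = 1 / (1 + [H⁺]/K2 + [H⁺]²/(K1K2)) = 1 / (1 + 10^+1.02 + 10^-1.26)
   = 1 / (1 + 10.471 + 0.054954) = 1/11.526 = 0.08676
[CO3²⁻] = α₂ × DIC = 0.08676 × 1.78 = 0.1544 mmol/kg
Ksp = 10^(−6.29) = 5.129×10^-7
Ω = [Ca²⁺][CO3²⁻]/Ksp = (8.70×10^-3)(1.544×10^-4) / 5.129×10^-7 = 2.62

Ω = 2.62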